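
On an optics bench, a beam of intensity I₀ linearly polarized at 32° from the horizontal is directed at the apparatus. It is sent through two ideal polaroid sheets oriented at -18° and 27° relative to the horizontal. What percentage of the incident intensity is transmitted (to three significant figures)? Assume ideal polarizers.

≈ 20.7%

I₁ = I₀ cos²(-18° − 32°) = I₀ cos²(50°) = 0.4132 I₀.
I₂ = I₁ cos²(27° + 18°) = 0.4132 I₀ · cos²(45°) = 0.2066 I₀.
That is 20.66% of the incident intensity.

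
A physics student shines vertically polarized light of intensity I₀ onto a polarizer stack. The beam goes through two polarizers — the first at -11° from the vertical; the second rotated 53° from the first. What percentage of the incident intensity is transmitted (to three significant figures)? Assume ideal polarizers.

I₁ = I₀ cos²(-11° − 0°) = I₀ cos²(11°) = 0.9636 I₀.
I₂ = I₁ cos²(53°) = 0.9636 · 0.3622 I₀ = 0.349 I₀.
That is 34.9% of the incident intensity.

≈ 34.9%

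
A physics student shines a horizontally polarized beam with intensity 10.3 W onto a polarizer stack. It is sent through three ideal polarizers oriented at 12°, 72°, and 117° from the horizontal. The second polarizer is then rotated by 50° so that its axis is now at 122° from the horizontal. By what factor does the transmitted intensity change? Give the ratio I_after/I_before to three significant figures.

I_new/I_old ≈ 0.929

Before rotation:
I₁ = I₀ cos²(12° − 0°) = I₀ cos²(12°) = 0.9568 I₀.
I₂ = I₁ cos²(72° − 12°) = 0.9568 I₀ · cos²(60°) = 0.2392 I₀.
I₃ = I₂ cos²(117° − 72°) = 0.2392 I₀ · cos²(45°) = 0.1196 I₀.
After rotation:
I₁ = I₀ cos²(12° − 0°) = I₀ cos²(12°) = 0.9568 I₀.
Angle between axes 1 and 2: 70°. I₂ = 0.9568 I₀ · cos²(70°) = 0.1119 I₀.
I₃ = I₂ cos²(117° − 122°) = 0.1119 I₀ · cos²(5°) = 0.1111 I₀.
Ratio = 0.1111 / 0.1196 = 0.9287.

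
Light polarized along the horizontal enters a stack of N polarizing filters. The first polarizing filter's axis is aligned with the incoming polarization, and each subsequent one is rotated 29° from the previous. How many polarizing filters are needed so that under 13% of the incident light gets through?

First polarizer is aligned with the polarization: full transmission.
Each further stage multiplies by cos²(29°) = 0.765.
After N polarizers: T = 0.765^(N−1). Require T < 0.13 ⇒ N−1 > ln(0.13)/ln(0.765) = 7.61, so N−1 ≥ 8 and N = 9.
Check: N=9 gives T = 0.1172 < 0.13; N=8 gives T = 0.1533.

N = 9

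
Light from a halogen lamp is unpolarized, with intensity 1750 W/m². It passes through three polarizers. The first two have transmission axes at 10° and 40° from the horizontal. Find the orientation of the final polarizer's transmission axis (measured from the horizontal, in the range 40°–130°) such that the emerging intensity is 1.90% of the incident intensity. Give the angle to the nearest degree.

Unpolarized light through the first polarizer → I₁ = ½ I₀, now polarized at 10°.
I₂ = I₁ cos²(40° − 10°) = 0.5 I₀ · cos²(30°) = 0.375 I₀.
Need I₃/I₀ = 0.019, so cos²(θ − 40°) = 0.019 / 0.375 = 0.05067.
θ − 40° = arccos(√0.05067) = 77.0°, giving θ ≈ 40 + 77.0 = 117.0°.

θ ≈ 117°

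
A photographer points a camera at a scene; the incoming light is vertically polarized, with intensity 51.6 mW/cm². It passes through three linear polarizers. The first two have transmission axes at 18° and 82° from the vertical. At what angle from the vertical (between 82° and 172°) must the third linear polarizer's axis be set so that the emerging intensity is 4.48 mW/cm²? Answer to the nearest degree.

θ ≈ 127°

I₁ = I₀ cos²(18° − 0°) = I₀ cos²(18°) = 0.9045 I₀.
I₂ = I₁ cos²(82° − 18°) = 0.9045 I₀ · cos²(64°) = 0.1738 I₀.
Target fraction: 4.48 / 51.6 mW/cm² = 0.08682 of I₀.
Need I₃/I₀ = 0.08682, so cos²(θ − 82°) = 0.08682 / 0.1738 = 0.4995.
θ − 82° = arccos(√0.4995) = 45.0°, giving θ ≈ 82 + 45.0 = 127.0°.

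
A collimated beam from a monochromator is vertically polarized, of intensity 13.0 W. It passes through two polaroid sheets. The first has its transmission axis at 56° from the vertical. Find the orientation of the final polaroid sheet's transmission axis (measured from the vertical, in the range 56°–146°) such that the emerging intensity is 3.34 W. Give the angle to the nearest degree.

I₁ = I₀ cos²(56° − 0°) = I₀ cos²(56°) = 0.3127 I₀.
Target fraction: 3.34 / 13.0 W = 0.2569 of I₀.
Need I₂/I₀ = 0.2569, so cos²(θ − 56°) = 0.2569 / 0.3127 = 0.8216.
θ − 56° = arccos(√0.8216) = 25.0°, giving θ ≈ 56 + 25.0 = 81.0°.

θ ≈ 81°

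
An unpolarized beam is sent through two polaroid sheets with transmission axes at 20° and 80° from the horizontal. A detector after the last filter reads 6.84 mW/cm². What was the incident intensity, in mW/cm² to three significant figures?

Unpolarized light through the first polarizer → I₁ = ½ I₀, now polarized at 20°.
I₂ = I₁ cos²(80° − 20°) = 0.5 I₀ · cos²(60°) = 0.125 I₀.
So 6.84 mW/cm² = 0.125 I₀, giving I₀ = 6.84/0.125 = 54.72 mW/cm².

I₀ ≈ 54.7 mW/cm²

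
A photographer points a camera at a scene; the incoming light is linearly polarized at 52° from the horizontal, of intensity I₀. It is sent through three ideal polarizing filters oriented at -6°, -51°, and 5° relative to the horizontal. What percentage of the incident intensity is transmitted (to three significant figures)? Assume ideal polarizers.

I₁ = I₀ cos²(-6° − 52°) = I₀ cos²(58°) = 0.2808 I₀.
I₂ = I₁ cos²(-51° + 6°) = 0.2808 I₀ · cos²(45°) = 0.1404 I₀.
I₃ = I₂ cos²(5° + 51°) = 0.1404 I₀ · cos²(56°) = 0.0439 I₀.
That is 4.39% of the incident intensity.

≈ 4.39%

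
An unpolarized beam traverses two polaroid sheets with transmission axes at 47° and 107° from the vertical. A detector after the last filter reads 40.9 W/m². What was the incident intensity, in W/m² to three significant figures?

I₀ ≈ 327 W/m²

Unpolarized light through the first polarizer → I₁ = ½ I₀, now polarized at 47°.
I₂ = I₁ cos²(107° − 47°) = 0.5 I₀ · cos²(60°) = 0.125 I₀.
So 40.9 W/m² = 0.125 I₀, giving I₀ = 40.9/0.125 = 327.2 W/m².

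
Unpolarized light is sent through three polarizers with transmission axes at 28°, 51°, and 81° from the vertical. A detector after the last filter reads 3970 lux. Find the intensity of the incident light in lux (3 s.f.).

Unpolarized light through the first polarizer → I₁ = ½ I₀, now polarized at 28°.
I₂ = I₁ cos²(51° − 28°) = 0.5 I₀ · cos²(23°) = 0.4237 I₀.
I₃ = I₂ cos²(81° − 51°) = 0.4237 I₀ · cos²(30°) = 0.3177 I₀.
So 3970 lux = 0.3177 I₀, giving I₀ = 3970/0.3177 = 1.249e+04 lux.

I₀ ≈ 1.25e4 lux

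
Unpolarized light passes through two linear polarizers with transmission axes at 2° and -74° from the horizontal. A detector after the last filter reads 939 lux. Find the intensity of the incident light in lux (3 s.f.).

Unpolarized light through the first polarizer → I₁ = ½ I₀, now polarized at 2°.
I₂ = I₁ cos²(-74° − 2°) = 0.5 I₀ · cos²(76°) = 0.02926 I₀.
So 939 lux = 0.02926 I₀, giving I₀ = 939/0.02926 = 3.209e+04 lux.

I₀ ≈ 3.21e4 lux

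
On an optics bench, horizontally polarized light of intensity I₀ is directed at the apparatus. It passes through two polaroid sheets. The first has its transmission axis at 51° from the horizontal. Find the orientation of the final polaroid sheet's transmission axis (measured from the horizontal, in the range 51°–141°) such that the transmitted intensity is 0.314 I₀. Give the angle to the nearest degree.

By Malus's law, I₁ = I₀ cos²(51° − 0°) = I₀ cos²(51°) = 0.396 I₀.
Need I₂/I₀ = 0.314, so cos²(θ − 51°) = 0.314 / 0.396 = 0.7928.
θ − 51° = arccos(√0.7928) = 27.1°, giving θ ≈ 51 + 27.1 = 78.1°.

θ ≈ 78°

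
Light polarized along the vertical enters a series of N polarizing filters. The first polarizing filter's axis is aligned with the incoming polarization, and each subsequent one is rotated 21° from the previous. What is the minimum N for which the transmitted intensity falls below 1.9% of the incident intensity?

N = 30

First polarizer is aligned with the polarization: full transmission.
Each further stage multiplies by cos²(21°) = 0.8716.
After N polarizers: T = 0.8716^(N−1). Require T < 0.019 ⇒ N−1 > ln(0.019)/ln(0.8716) = 28.83, so N−1 ≥ 29 and N = 30.
Check: N=30 gives T = 0.01857 < 0.019; N=29 gives T = 0.02131.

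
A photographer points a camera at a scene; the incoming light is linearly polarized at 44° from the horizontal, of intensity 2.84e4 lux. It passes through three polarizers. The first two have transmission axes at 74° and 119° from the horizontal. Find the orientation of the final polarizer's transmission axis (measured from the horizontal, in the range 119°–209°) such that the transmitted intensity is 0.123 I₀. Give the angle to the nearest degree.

θ ≈ 174°

By Malus's law, I₁ = I₀ cos²(74° − 44°) = I₀ cos²(30°) = 0.75 I₀.
I₂ = I₁ cos²(119° − 74°) = 0.75 I₀ · cos²(45°) = 0.375 I₀.
Need I₃/I₀ = 0.123, so cos²(θ − 119°) = 0.123 / 0.375 = 0.328.
θ − 119° = arccos(√0.328) = 55.1°, giving θ ≈ 119 + 55.1 = 174.1°.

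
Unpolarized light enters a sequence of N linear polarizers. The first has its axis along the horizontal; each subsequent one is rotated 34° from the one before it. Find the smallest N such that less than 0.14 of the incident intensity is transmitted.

N = 5

First polarizer halves the unpolarized light: factor 1/2.
Each further stage multiplies by cos²(34°) = 0.6873.
After N polarizers: T = 0.5·0.6873^(N−1). Require T < 0.14 ⇒ N−1 > ln(0.14/0.5)/ln(0.6873) = 3.39, so N−1 ≥ 4 and N = 5.
Check: N=5 gives T = 0.1116 < 0.14; N=4 gives T = 0.1623.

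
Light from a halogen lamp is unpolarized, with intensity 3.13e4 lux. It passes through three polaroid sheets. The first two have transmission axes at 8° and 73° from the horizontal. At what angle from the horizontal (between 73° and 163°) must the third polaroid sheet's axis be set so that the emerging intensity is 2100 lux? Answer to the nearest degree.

θ ≈ 103°

Unpolarized light through the first polarizer → I₁ = ½ I₀, now polarized at 8°.
I₂ = I₁ cos²(73° − 8°) = 0.5 I₀ · cos²(65°) = 0.0893 I₀.
Target fraction: 2100 / 3.13e4 lux = 0.06709 of I₀.
Need I₃/I₀ = 0.06709, so cos²(θ − 73°) = 0.06709 / 0.0893 = 0.7513.
θ − 73° = arccos(√0.7513) = 29.9°, giving θ ≈ 73 + 29.9 = 102.9°.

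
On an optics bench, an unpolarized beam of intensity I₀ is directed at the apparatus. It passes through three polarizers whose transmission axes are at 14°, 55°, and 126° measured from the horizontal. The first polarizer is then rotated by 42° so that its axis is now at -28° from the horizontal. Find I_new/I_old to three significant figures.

Before rotation:
Unpolarized light through the first polarizer → I₁ = ½ I₀, now polarized at 14°.
I₂ = I₁ cos²(55° − 14°) = 0.5 I₀ · cos²(41°) = 0.2848 I₀.
I₃ = I₂ cos²(126° − 55°) = 0.2848 I₀ · cos²(71°) = 0.03019 I₀.
After rotation:
Unpolarized light through the first polarizer → I₁ = ½ I₀, now polarized at -28°.
I₂ = I₁ cos²(55° + 28°) = 0.5 I₀ · cos²(83°) = 0.007426 I₀.
I₃ = I₂ cos²(126° − 55°) = 0.007426 I₀ · cos²(71°) = 0.0007871 I₀.
Ratio = 0.0007871 / 0.03019 = 0.02608.

I_new/I_old ≈ 0.0261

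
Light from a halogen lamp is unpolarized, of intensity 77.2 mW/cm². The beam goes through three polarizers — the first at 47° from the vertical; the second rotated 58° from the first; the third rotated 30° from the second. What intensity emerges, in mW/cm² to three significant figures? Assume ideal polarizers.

Unpolarized light through the first polarizer → I₁ = 77.2 mW/cm²/2 = 38.6 mW/cm², polarized at 47°.
I₂ = I₁ · cos²(58°) = 38.6 · 0.2808 = 10.84 mW/cm².
I₃ = I₂ · cos²(30°) = 10.84 · 0.75 = 8.13 mW/cm².

I ≈ 8.13 mW/cm²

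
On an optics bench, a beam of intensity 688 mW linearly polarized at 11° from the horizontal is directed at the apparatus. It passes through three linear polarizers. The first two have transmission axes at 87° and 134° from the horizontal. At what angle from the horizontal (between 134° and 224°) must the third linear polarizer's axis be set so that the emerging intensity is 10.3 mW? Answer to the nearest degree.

θ ≈ 176°

I₁ = I₀ cos²(87° − 11°) = I₀ cos²(76°) = 0.05853 I₀.
I₂ = I₁ cos²(134° − 87°) = 0.05853 I₀ · cos²(47°) = 0.02722 I₀.
Target fraction: 10.3 / 688 mW = 0.01497 of I₀.
Need I₃/I₀ = 0.01497, so cos²(θ − 134°) = 0.01497 / 0.02722 = 0.55.
θ − 134° = arccos(√0.55) = 42.1°, giving θ ≈ 134 + 42.1 = 176.1°.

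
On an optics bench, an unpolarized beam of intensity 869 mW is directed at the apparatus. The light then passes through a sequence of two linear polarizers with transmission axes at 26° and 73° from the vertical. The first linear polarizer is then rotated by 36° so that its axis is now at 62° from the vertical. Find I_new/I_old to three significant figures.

I_new/I_old ≈ 2.07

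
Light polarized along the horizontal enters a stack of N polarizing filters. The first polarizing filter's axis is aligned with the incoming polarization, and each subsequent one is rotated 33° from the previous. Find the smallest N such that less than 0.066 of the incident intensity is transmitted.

N = 9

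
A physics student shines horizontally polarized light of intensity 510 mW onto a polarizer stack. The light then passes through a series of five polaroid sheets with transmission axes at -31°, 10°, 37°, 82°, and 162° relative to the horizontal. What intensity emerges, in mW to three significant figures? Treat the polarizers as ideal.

I ≈ 2.55 mW

I₁ = 510 mW · cos²(31°) = 374.7 mW.
I₂ = I₁ · cos²(41°) = 374.7 · 0.5696 = 213.4 mW.
I₃ = I₂ · cos²(27°) = 213.4 · 0.7939 = 169.4 mW.
I₄ = I₃ · cos²(45°) = 169.4 · 0.5 = 84.72 mW.
I₅ = I₄ · cos²(80°) = 84.72 · 0.03015 = 2.555 mW.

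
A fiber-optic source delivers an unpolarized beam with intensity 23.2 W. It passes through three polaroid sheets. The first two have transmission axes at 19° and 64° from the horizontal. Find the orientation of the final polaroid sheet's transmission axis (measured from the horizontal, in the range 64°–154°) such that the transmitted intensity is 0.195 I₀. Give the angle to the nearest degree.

θ ≈ 92°

Unpolarized light through the first polarizer → I₁ = ½ I₀, now polarized at 19°.
I₂ = I₁ cos²(64° − 19°) = 0.5 I₀ · cos²(45°) = 0.25 I₀.
Need I₃/I₀ = 0.195, so cos²(θ − 64°) = 0.195 / 0.25 = 0.78.
θ − 64° = arccos(√0.78) = 28.0°, giving θ ≈ 64 + 28.0 = 92.0°.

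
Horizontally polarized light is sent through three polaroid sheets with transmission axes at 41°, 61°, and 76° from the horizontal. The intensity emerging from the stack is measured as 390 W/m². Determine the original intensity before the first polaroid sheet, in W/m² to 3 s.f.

I₀ ≈ 831 W/m²

I₁ = I₀ cos²(41° − 0°) = I₀ cos²(41°) = 0.5696 I₀.
I₂ = I₁ cos²(61° − 41°) = 0.5696 I₀ · cos²(20°) = 0.503 I₀.
I₃ = I₂ cos²(76° − 61°) = 0.503 I₀ · cos²(15°) = 0.4693 I₀.
So 390 W/m² = 0.4693 I₀, giving I₀ = 390/0.4693 = 831.1 W/m².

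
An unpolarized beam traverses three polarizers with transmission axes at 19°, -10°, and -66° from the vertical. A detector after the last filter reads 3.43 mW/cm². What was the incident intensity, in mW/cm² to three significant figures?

I₀ ≈ 28.7 mW/cm²

Unpolarized light through the first polarizer → I₁ = ½ I₀, now polarized at 19°.
I₂ = I₁ cos²(-10° − 19°) = 0.5 I₀ · cos²(29°) = 0.3825 I₀.
I₃ = I₂ cos²(-66° + 10°) = 0.3825 I₀ · cos²(56°) = 0.1196 I₀.
So 3.43 mW/cm² = 0.1196 I₀, giving I₀ = 3.43/0.1196 = 28.68 mW/cm².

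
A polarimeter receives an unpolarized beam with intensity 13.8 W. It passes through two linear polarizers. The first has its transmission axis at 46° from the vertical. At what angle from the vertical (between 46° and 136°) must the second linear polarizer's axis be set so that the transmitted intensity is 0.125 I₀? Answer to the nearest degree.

θ ≈ 106°

Unpolarized light through the first polarizer → I₁ = ½ I₀, now polarized at 46°.
Need I₂/I₀ = 0.125, so cos²(θ − 46°) = 0.125 / 0.5 = 0.25.
θ − 46° = arccos(√0.25) = 60.0°, giving θ ≈ 46 + 60.0 = 106.0°.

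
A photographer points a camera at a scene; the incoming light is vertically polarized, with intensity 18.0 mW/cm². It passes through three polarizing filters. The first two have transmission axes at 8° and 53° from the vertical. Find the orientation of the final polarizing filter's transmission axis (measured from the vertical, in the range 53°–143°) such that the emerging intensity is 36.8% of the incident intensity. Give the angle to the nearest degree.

I₁ = I₀ cos²(8° − 0°) = I₀ cos²(8°) = 0.9806 I₀.
I₂ = I₁ cos²(53° − 8°) = 0.9806 I₀ · cos²(45°) = 0.4903 I₀.
Need I₃/I₀ = 0.368, so cos²(θ − 53°) = 0.368 / 0.4903 = 0.7505.
θ − 53° = arccos(√0.7505) = 30.0°, giving θ ≈ 53 + 30.0 = 83.0°.

θ ≈ 83°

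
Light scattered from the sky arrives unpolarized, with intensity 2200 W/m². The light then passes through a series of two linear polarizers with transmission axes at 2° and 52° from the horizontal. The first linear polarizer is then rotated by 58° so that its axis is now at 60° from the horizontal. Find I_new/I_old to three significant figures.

I_new/I_old ≈ 2.37

Before rotation:
Unpolarized light through the first polarizer → I₁ = ½ I₀, now polarized at 2°.
I₂ = I₁ cos²(52° − 2°) = 0.5 I₀ · cos²(50°) = 0.2066 I₀.
After rotation:
Unpolarized light through the first polarizer → I₁ = ½ I₀, now polarized at 60°.
I₂ = I₁ cos²(52° − 60°) = 0.5 I₀ · cos²(8°) = 0.4903 I₀.
Ratio = 0.4903 / 0.2066 = 2.373.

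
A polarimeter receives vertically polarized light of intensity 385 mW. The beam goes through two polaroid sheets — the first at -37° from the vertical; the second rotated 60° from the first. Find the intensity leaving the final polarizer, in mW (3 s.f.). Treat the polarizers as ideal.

By Malus's law, I₁ = 385 mW · cos²(37°) = 245.6 mW.
I₂ = I₁ · cos²(60°) = 245.6 · 0.25 = 61.39 mW.

I ≈ 61.4 mW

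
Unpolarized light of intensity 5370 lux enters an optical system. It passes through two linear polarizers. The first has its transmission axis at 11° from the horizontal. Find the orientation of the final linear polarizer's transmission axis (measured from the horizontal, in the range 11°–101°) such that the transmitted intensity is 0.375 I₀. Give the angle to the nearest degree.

θ ≈ 41°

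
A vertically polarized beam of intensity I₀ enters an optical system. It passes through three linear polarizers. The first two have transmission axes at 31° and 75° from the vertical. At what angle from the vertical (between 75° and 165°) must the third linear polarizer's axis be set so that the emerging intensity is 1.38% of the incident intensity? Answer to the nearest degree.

θ ≈ 154°

By Malus's law, I₁ = I₀ cos²(31° − 0°) = I₀ cos²(31°) = 0.7347 I₀.
I₂ = I₁ cos²(75° − 31°) = 0.7347 I₀ · cos²(44°) = 0.3802 I₀.
Need I₃/I₀ = 0.0138, so cos²(θ − 75°) = 0.0138 / 0.3802 = 0.0363.
θ − 75° = arccos(√0.0363) = 79.0°, giving θ ≈ 75 + 79.0 = 154.0°.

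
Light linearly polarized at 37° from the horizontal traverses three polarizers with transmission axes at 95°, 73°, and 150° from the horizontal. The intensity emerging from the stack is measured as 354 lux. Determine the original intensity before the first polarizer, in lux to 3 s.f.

I₀ ≈ 2.90e4 lux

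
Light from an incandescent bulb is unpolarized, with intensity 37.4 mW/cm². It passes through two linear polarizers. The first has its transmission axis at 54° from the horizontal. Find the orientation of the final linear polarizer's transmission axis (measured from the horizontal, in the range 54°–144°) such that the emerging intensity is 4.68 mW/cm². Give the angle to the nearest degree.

θ ≈ 114°

Unpolarized light through the first polarizer → I₁ = ½ I₀, now polarized at 54°.
Target fraction: 4.68 / 37.4 mW/cm² = 0.1251 of I₀.
Need I₂/I₀ = 0.1251, so cos²(θ − 54°) = 0.1251 / 0.5 = 0.2503.
θ − 54° = arccos(√0.2503) = 60.0°, giving θ ≈ 54 + 60.0 = 114.0°.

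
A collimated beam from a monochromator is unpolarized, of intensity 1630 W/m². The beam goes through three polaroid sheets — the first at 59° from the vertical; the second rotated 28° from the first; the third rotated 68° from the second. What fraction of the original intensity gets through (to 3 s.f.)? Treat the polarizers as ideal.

I/I₀ ≈ 0.0547

Unpolarized light through the first polarizer → I₁ = 1630 W/m²/2 = 815 W/m², polarized at 59°.
I₂ = I₁ · cos²(28°) = 815 · 0.7796 = 635.4 W/m².
I₃ = I₂ · cos²(68°) = 635.4 · 0.1403 = 89.16 W/m².
Transmitted fraction = 0.0547.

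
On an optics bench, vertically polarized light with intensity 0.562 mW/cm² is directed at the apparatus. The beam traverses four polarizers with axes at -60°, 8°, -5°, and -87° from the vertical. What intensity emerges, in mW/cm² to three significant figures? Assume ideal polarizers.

I₁ = 0.562 mW/cm² · cos²(60°) = 0.1405 mW/cm².
I₂ = I₁ · cos²(68°) = 0.1405 · 0.1403 = 0.01972 mW/cm².
I₃ = I₂ · cos²(13°) = 0.01972 · 0.9494 = 0.01872 mW/cm².
I₄ = I₃ · cos²(82°) = 0.01872 · 0.01937 = 0.0003626 mW/cm².

I ≈ 0.000363 mW/cm²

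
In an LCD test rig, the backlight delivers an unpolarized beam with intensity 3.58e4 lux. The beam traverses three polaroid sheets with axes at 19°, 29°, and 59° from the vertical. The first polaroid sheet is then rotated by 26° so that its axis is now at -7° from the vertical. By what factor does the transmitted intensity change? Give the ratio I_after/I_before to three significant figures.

Before rotation:
Unpolarized light through the first polarizer → I₁ = ½ I₀, now polarized at 19°.
I₂ = I₁ cos²(29° − 19°) = 0.5 I₀ · cos²(10°) = 0.4849 I₀.
I₃ = I₂ cos²(59° − 29°) = 0.4849 I₀ · cos²(30°) = 0.3637 I₀.
After rotation:
Unpolarized light through the first polarizer → I₁ = ½ I₀, now polarized at -7°.
I₂ = I₁ cos²(29° + 7°) = 0.5 I₀ · cos²(36°) = 0.3273 I₀.
I₃ = I₂ cos²(59° − 29°) = 0.3273 I₀ · cos²(30°) = 0.2454 I₀.
Ratio = 0.2454 / 0.3637 = 0.6749.

I_new/I_old ≈ 0.675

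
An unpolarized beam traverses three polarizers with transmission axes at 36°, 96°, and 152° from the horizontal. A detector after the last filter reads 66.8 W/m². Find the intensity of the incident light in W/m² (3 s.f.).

I₀ ≈ 1710 W/m²

Unpolarized light through the first polarizer → I₁ = ½ I₀, now polarized at 36°.
I₂ = I₁ cos²(96° − 36°) = 0.5 I₀ · cos²(60°) = 0.125 I₀.
I₃ = I₂ cos²(152° − 96°) = 0.125 I₀ · cos²(56°) = 0.03909 I₀.
So 66.8 W/m² = 0.03909 I₀, giving I₀ = 66.8/0.03909 = 1709 W/m².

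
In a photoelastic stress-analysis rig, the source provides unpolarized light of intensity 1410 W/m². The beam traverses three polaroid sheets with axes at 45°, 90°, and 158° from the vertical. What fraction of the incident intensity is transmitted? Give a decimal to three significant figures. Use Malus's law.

I/I₀ ≈ 0.0351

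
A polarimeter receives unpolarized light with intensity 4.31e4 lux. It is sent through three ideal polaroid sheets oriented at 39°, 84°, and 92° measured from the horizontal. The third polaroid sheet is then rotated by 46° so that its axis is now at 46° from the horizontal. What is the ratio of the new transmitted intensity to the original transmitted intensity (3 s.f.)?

I_new/I_old ≈ 0.633

Before rotation:
Unpolarized light through the first polarizer → I₁ = ½ I₀, now polarized at 39°.
I₂ = I₁ cos²(84° − 39°) = 0.5 I₀ · cos²(45°) = 0.25 I₀.
I₃ = I₂ cos²(92° − 84°) = 0.25 I₀ · cos²(8°) = 0.2452 I₀.
After rotation:
Unpolarized light through the first polarizer → I₁ = ½ I₀, now polarized at 39°.
I₂ = I₁ cos²(84° − 39°) = 0.5 I₀ · cos²(45°) = 0.25 I₀.
I₃ = I₂ cos²(46° − 84°) = 0.25 I₀ · cos²(38°) = 0.1552 I₀.
Ratio = 0.1552 / 0.2452 = 0.6332.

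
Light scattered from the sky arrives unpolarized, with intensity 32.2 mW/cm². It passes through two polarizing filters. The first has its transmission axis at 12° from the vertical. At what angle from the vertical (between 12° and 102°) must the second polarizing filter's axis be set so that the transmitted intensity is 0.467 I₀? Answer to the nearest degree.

θ ≈ 27°

Unpolarized light through the first polarizer → I₁ = ½ I₀, now polarized at 12°.
Need I₂/I₀ = 0.467, so cos²(θ − 12°) = 0.467 / 0.5 = 0.934.
θ − 12° = arccos(√0.934) = 14.9°, giving θ ≈ 12 + 14.9 = 26.9°.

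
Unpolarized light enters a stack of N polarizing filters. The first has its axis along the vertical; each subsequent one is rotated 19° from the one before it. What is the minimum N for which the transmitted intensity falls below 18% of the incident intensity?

N = 11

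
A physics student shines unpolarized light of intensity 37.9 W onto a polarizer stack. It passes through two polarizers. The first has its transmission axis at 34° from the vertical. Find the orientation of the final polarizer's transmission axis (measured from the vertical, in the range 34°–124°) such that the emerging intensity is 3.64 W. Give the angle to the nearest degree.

Unpolarized light through the first polarizer → I₁ = ½ I₀, now polarized at 34°.
Target fraction: 3.64 / 37.9 W = 0.09604 of I₀.
Need I₂/I₀ = 0.09604, so cos²(θ − 34°) = 0.09604 / 0.5 = 0.1921.
θ − 34° = arccos(√0.1921) = 64.0°, giving θ ≈ 34 + 64.0 = 98.0°.

θ ≈ 98°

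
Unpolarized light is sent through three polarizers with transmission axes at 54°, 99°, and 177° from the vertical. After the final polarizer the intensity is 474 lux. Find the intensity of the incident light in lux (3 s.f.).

I₀ ≈ 4.39e4 lux

Unpolarized light through the first polarizer → I₁ = ½ I₀, now polarized at 54°.
I₂ = I₁ cos²(99° − 54°) = 0.5 I₀ · cos²(45°) = 0.25 I₀.
I₃ = I₂ cos²(177° − 99°) = 0.25 I₀ · cos²(78°) = 0.01081 I₀.
So 474 lux = 0.01081 I₀, giving I₀ = 474/0.01081 = 4.386e+04 lux.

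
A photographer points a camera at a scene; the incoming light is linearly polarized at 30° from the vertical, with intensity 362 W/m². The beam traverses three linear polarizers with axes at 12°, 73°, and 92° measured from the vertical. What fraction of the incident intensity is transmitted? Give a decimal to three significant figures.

I/I₀ ≈ 0.190

I₁ = 362 W/m² · cos²(18°) = 327.4 W/m².
I₂ = I₁ · cos²(61°) = 327.4 · 0.235 = 76.96 W/m².
I₃ = I₂ · cos²(19°) = 76.96 · 0.894 = 68.8 W/m².
Transmitted fraction = 0.1901.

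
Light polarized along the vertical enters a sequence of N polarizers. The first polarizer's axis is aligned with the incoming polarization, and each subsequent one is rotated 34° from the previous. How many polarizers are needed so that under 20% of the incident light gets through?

N = 6

First polarizer is aligned with the polarization: full transmission.
Each further stage multiplies by cos²(34°) = 0.6873.
After N polarizers: T = 0.6873^(N−1). Require T < 0.20 ⇒ N−1 > ln(0.20)/ln(0.6873) = 4.29, so N−1 ≥ 5 and N = 6.
Check: N=6 gives T = 0.1534 < 0.20; N=5 gives T = 0.2231.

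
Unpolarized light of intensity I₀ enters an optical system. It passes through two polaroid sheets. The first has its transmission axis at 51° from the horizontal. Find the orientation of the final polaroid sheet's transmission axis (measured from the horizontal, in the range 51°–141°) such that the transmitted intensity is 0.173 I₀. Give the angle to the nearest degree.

θ ≈ 105°

Unpolarized light through the first polarizer → I₁ = ½ I₀, now polarized at 51°.
Need I₂/I₀ = 0.173, so cos²(θ − 51°) = 0.173 / 0.5 = 0.346.
θ − 51° = arccos(√0.346) = 54.0°, giving θ ≈ 51 + 54.0 = 105.0°.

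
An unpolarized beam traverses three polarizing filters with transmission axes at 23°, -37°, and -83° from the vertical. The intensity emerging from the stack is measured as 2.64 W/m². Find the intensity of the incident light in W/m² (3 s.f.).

Unpolarized light through the first polarizer → I₁ = ½ I₀, now polarized at 23°.
I₂ = I₁ cos²(-37° − 23°) = 0.5 I₀ · cos²(60°) = 0.125 I₀.
I₃ = I₂ cos²(-83° + 37°) = 0.125 I₀ · cos²(46°) = 0.06032 I₀.
So 2.64 W/m² = 0.06032 I₀, giving I₀ = 2.64/0.06032 = 43.77 W/m².

I₀ ≈ 43.8 W/m²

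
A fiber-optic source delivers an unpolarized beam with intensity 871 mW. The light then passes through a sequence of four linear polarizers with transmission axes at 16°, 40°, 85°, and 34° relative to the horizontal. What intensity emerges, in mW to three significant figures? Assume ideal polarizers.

I ≈ 72.0 mW

Unpolarized light through the first polarizer → I₁ = 871 mW/2 = 435.5 mW, polarized at 16°.
I₂ = I₁ · cos²(24°) = 435.5 · 0.8346 = 363.5 mW.
I₃ = I₂ · cos²(45°) = 363.5 · 0.5 = 181.7 mW.
I₄ = I₃ · cos²(51°) = 181.7 · 0.396 = 71.97 mW.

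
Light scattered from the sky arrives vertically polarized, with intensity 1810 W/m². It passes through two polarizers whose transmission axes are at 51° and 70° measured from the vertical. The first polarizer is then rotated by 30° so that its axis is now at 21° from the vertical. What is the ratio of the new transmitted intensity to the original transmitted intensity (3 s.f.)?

I_new/I_old ≈ 1.06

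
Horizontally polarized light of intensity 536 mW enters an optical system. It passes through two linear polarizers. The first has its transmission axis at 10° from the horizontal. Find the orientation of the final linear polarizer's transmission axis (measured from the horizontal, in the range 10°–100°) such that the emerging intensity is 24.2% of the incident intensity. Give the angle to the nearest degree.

I₁ = I₀ cos²(10° − 0°) = I₀ cos²(10°) = 0.9698 I₀.
Need I₂/I₀ = 0.242, so cos²(θ − 10°) = 0.242 / 0.9698 = 0.2495.
θ − 10° = arccos(√0.2495) = 60.0°, giving θ ≈ 10 + 60.0 = 70.0°.

θ ≈ 70°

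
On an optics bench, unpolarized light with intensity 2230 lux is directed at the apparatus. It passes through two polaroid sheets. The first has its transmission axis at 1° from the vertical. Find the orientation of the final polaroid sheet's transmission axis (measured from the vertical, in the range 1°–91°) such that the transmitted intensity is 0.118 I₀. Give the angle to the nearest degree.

Unpolarized light through the first polarizer → I₁ = ½ I₀, now polarized at 1°.
Need I₂/I₀ = 0.118, so cos²(θ − 1°) = 0.118 / 0.5 = 0.236.
θ − 1° = arccos(√0.236) = 60.9°, giving θ ≈ 1 + 60.9 = 61.9°.

θ ≈ 62°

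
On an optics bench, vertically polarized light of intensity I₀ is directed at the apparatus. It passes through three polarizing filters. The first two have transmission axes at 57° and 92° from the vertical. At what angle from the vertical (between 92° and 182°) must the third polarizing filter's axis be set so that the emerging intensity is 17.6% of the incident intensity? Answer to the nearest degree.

θ ≈ 112°

By Malus's law, I₁ = I₀ cos²(57° − 0°) = I₀ cos²(57°) = 0.2966 I₀.
I₂ = I₁ cos²(92° − 57°) = 0.2966 I₀ · cos²(35°) = 0.199 I₀.
Need I₃/I₀ = 0.176, so cos²(θ − 92°) = 0.176 / 0.199 = 0.8842.
θ − 92° = arccos(√0.8842) = 19.9°, giving θ ≈ 92 + 19.9 = 111.9°.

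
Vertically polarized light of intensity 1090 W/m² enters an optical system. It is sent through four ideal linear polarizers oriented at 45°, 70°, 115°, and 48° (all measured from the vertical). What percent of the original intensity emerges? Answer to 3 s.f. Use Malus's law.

≈ 3.14%

By Malus's law, I₁ = 1090 W/m² · cos²(45°) = 545 W/m².
I₂ = I₁ · cos²(25°) = 545 · 0.8214 = 447.7 W/m².
I₃ = I₂ · cos²(45°) = 447.7 · 0.5 = 223.8 W/m².
I₄ = I₃ · cos²(67°) = 223.8 · 0.1527 = 34.17 W/m².
That is 3.135% of the incident intensity.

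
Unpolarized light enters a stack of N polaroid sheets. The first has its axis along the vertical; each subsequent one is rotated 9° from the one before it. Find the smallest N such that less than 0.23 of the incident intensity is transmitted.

First polarizer halves the unpolarized light: factor 1/2.
Each further stage multiplies by cos²(9°) = 0.9755.
After N polarizers: T = 0.5·0.9755^(N−1). Require T < 0.23 ⇒ N−1 > ln(0.23/0.5)/ln(0.9755) = 31.34, so N−1 ≥ 32 and N = 33.
Check: N=33 gives T = 0.2263 < 0.23; N=32 gives T = 0.232.

N = 33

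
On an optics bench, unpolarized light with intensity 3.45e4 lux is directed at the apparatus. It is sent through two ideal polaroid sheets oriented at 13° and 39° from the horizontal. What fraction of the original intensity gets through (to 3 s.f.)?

I/I₀ ≈ 0.404

Unpolarized light through the first polarizer → I₁ = 3.45e4 lux/2 = 1.725e+04 lux, polarized at 13°.
I₂ = I₁ · cos²(26°) = 1.725e+04 · 0.8078 = 1.394e+04 lux.
Transmitted fraction = 0.4039.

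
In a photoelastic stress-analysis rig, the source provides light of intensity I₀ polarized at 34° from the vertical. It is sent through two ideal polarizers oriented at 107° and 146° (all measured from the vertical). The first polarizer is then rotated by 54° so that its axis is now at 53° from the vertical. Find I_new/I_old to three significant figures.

I_new/I_old ≈ 0.0474

Before rotation:
I₁ = I₀ cos²(107° − 34°) = I₀ cos²(73°) = 0.08548 I₀.
I₂ = I₁ cos²(146° − 107°) = 0.08548 I₀ · cos²(39°) = 0.05163 I₀.
After rotation:
I₁ = I₀ cos²(53° − 34°) = I₀ cos²(19°) = 0.894 I₀.
Angle between axes 1 and 2: 87°. I₂ = 0.894 I₀ · cos²(87°) = 0.002449 I₀.
Ratio = 0.002449 / 0.05163 = 0.04743.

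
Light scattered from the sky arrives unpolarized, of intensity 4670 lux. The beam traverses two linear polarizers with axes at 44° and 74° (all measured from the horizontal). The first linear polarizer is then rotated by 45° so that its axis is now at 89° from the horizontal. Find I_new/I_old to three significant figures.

Before rotation:
Unpolarized light through the first polarizer → I₁ = ½ I₀, now polarized at 44°.
I₂ = I₁ cos²(74° − 44°) = 0.5 I₀ · cos²(30°) = 0.375 I₀.
After rotation:
Unpolarized light through the first polarizer → I₁ = ½ I₀, now polarized at 89°.
I₂ = I₁ cos²(74° − 89°) = 0.5 I₀ · cos²(15°) = 0.4665 I₀.
Ratio = 0.4665 / 0.375 = 1.244.

I_new/I_old ≈ 1.24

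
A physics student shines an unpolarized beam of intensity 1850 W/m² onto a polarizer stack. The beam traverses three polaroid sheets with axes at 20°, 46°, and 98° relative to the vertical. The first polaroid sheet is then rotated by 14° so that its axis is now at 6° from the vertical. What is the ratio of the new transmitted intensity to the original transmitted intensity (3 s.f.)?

Before rotation:
Unpolarized light through the first polarizer → I₁ = ½ I₀, now polarized at 20°.
I₂ = I₁ cos²(46° − 20°) = 0.5 I₀ · cos²(26°) = 0.4039 I₀.
I₃ = I₂ cos²(98° − 46°) = 0.4039 I₀ · cos²(52°) = 0.1531 I₀.
After rotation:
Unpolarized light through the first polarizer → I₁ = ½ I₀, now polarized at 6°.
I₂ = I₁ cos²(46° − 6°) = 0.5 I₀ · cos²(40°) = 0.2934 I₀.
I₃ = I₂ cos²(98° − 46°) = 0.2934 I₀ · cos²(52°) = 0.1112 I₀.
Ratio = 0.1112 / 0.1531 = 0.7264.

I_new/I_old ≈ 0.726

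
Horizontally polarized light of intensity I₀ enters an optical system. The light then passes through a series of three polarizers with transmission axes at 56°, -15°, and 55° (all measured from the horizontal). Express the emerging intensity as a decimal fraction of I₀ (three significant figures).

I₁ = I₀ cos²(56° − 0°) = I₀ cos²(56°) = 0.3127 I₀.
I₂ = I₁ cos²(-15° − 56°) = 0.3127 I₀ · cos²(71°) = 0.03314 I₀.
I₃ = I₂ cos²(55° + 15°) = 0.03314 I₀ · cos²(70°) = 0.003877 I₀.
Transmitted fraction = 0.003877.

≈ 0.00388 I₀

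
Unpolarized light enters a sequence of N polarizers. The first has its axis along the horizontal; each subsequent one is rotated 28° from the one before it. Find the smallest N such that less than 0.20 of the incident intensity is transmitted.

N = 5

First polarizer halves the unpolarized light: factor 1/2.
Each further stage multiplies by cos²(28°) = 0.7796.
After N polarizers: T = 0.5·0.7796^(N−1). Require T < 0.20 ⇒ N−1 > ln(0.20/0.5)/ln(0.7796) = 3.68, so N−1 ≥ 4 and N = 5.
Check: N=5 gives T = 0.1847 < 0.20; N=4 gives T = 0.2369.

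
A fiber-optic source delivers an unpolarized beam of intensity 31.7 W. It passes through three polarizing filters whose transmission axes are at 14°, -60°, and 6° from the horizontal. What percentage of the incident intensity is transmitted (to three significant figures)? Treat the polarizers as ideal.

Unpolarized light through the first polarizer → I₁ = 31.7 W/2 = 15.85 W, polarized at 14°.
I₂ = I₁ · cos²(74°) = 15.85 · 0.07598 = 1.204 W.
I₃ = I₂ · cos²(66°) = 1.204 · 0.1654 = 0.1992 W.
That is 0.6285% of the incident intensity.

≈ 0.628%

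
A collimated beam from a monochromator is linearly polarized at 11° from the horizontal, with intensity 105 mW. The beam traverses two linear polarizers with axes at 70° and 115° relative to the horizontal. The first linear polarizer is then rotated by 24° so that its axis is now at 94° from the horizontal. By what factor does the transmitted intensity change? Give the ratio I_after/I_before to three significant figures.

I_new/I_old ≈ 0.0976

Before rotation:
I₁ = I₀ cos²(70° − 11°) = I₀ cos²(59°) = 0.2653 I₀.
I₂ = I₁ cos²(115° − 70°) = 0.2653 I₀ · cos²(45°) = 0.1326 I₀.
After rotation:
I₁ = I₀ cos²(94° − 11°) = I₀ cos²(83°) = 0.01485 I₀.
I₂ = I₁ cos²(115° − 94°) = 0.01485 I₀ · cos²(21°) = 0.01294 I₀.
Ratio = 0.01294 / 0.1326 = 0.0976.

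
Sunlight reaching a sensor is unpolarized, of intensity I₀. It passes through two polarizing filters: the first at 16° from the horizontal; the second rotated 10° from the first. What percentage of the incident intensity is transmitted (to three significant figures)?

≈ 48.5%

Unpolarized light through the first polarizer → I₁ = ½ I₀, now polarized at 16°.
I₂ = I₁ cos²(10°) = 0.5 · 0.9698 I₀ = 0.4849 I₀.
That is 48.49% of the incident intensity.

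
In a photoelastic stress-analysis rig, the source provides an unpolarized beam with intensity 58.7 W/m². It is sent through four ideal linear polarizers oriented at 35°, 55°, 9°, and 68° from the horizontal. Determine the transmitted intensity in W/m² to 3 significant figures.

Unpolarized light through the first polarizer → I₁ = 58.7 W/m²/2 = 29.35 W/m², polarized at 35°.
I₂ = I₁ · cos²(20°) = 29.35 · 0.883 = 25.92 W/m².
I₃ = I₂ · cos²(46°) = 25.92 · 0.4826 = 12.51 W/m².
I₄ = I₃ · cos²(59°) = 12.51 · 0.2653 = 3.317 W/m².

I ≈ 3.32 W/m²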